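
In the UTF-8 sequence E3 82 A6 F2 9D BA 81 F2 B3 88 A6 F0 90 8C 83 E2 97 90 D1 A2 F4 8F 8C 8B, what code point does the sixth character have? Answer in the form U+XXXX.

U+0462

Offset 0: leading byte 0xE3 = 11100011 → 3-byte char #1 = E3 82 A6.
Offset 3: leading byte 0xF2 = 11110010 → 4-byte char #2 = F2 9D BA 81.
Offset 7: leading byte 0xF2 = 11110010 → 4-byte char #3 = F2 B3 88 A6.
Offset 11: leading byte 0xF0 = 11110000 → 4-byte char #4 = F0 90 8C 83.
Offset 15: leading byte 0xE2 = 11100010 → 3-byte char #5 = E2 97 90.
Offset 18: leading byte 0xD1 = 11010001 → 2-byte char #6 = D1 A2.
Leading byte 0xD1 = 11010001 matches 110xxxxx → 2-byte sequence.
Byte 1: 0xD1 = 11010001, payload 10001 (5 bits).
Byte 2: 0xA2 = 10100010 (10xxxxxx ✓), payload 100010.
Concatenate: 10001100010 = 0x462 (11 bits → U+0462).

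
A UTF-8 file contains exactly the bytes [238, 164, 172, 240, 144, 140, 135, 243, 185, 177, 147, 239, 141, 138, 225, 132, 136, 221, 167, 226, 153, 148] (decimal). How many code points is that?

7

Byte at offset 0: 0xEE = 11101110 → 3-byte char (#1). Advance 3.
Byte at offset 3: 0xF0 = 11110000 → 4-byte char (#2). Advance 4.
Byte at offset 7: 0xF3 = 11110011 → 4-byte char (#3). Advance 4.
Byte at offset 11: 0xEF = 11101111 → 3-byte char (#4). Advance 3.
Byte at offset 14: 0xE1 = 11100001 → 3-byte char (#5). Advance 3.
Byte at offset 17: 0xDD = 11011101 → 2-byte char (#6). Advance 2.
Byte at offset 19: 0xE2 = 11100010 → 3-byte char (#7). Advance 3.
Reached end at offset 22 after 7 code points.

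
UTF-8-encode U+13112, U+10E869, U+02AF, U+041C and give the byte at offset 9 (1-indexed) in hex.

0xCA

1-indexed offset 9 is 0-indexed offset 8.
U+13112 → 4-byte form F0 93 84 92 at offsets 0–3.
U+10E869 → 4-byte form F4 8E A1 A9 at offsets 4–7.
U+02AF → 2-byte form CA AF at offsets 8–9.
Offset 8 falls in char 3's range; it's byte 1 of CA AF = 0xCA.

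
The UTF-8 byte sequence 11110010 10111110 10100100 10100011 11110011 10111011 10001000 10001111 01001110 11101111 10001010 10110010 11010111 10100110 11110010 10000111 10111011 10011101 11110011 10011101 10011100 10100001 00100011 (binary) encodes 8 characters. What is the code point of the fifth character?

Offset 0: leading byte 0xF2 = 11110010 → 4-byte char #1 = F2 BE A4 A3.
Offset 4: leading byte 0xF3 = 11110011 → 4-byte char #2 = F3 BB 88 8F.
Offset 8: leading byte 0x4E = 01001110 → 1-byte char #3 = 4E.
Offset 9: leading byte 0xEF = 11101111 → 3-byte char #4 = EF 8A B2.
Offset 12: leading byte 0xD7 = 11010111 → 2-byte char #5 = D7 A6.
Leading byte 0xD7 = 11010111 matches 110xxxxx → 2-byte sequence.
Byte 1: 0xD7 = 11010111, payload 10111 (5 bits).
Byte 2: 0xA6 = 10100110 (10xxxxxx ✓), payload 100110.
Concatenate: 10111100110 = 0x5E6 (11 bits → U+05E6).

U+05E6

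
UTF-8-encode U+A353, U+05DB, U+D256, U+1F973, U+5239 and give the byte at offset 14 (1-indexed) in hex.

0x88

1-indexed offset 14 is 0-indexed offset 13.
U+A353 → 3-byte form EA 8D 93 at offsets 0–2.
U+05DB → 2-byte form D7 9B at offsets 3–4.
U+D256 → 3-byte form ED 89 96 at offsets 5–7.
U+1F973 → 4-byte form F0 9F A5 B3 at offsets 8–11.
U+5239 → 3-byte form E5 88 B9 at offsets 12–14.
Offset 13 falls in char 5's range; it's byte 2 of E5 88 B9 = 0x88.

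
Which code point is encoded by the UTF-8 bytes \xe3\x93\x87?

U+34C7

Leading byte 0xE3 = 11100011 matches 1110xxxx → 3-byte sequence.
Byte 1: 0xE3 = 11100011, payload 0011 (4 bits).
Byte 2: 0x93 = 10010011 (10xxxxxx ✓), payload 010011.
Byte 3: 0x87 = 10000111 (10xxxxxx ✓), payload 000111.
Concatenate: 0011010011000111 = 0x34C7 (16 bits → U+34C7).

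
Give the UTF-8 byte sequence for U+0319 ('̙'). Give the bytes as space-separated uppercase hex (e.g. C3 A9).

CC 99

U+0319 = 0x319 = 793 decimal. In range U+0080–U+07FF → 2-byte form: 110xxxxx 10xxxxxx.
Binary (11 bits): 01100011001.
Split 5+6: 01100 | 011001.
Byte 1: 11001100 = 0xCC.
Byte 2: 10011001 = 0x99.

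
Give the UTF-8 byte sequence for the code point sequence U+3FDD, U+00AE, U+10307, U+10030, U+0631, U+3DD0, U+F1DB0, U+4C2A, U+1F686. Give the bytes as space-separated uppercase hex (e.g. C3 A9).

E3 BF 9D C2 AE F0 90 8C 87 F0 90 80 B0 D8 B1 E3 B7 90 F3 B1 B6 B0 E4 B0 AA F0 9F 9A 86

U+3FDD: 3-byte form → E3 BF 9D.
U+00AE: 2-byte form → C2 AE.
U+10307: 4-byte form → F0 90 8C 87.
U+10030: 4-byte form → F0 90 80 B0.
U+0631: 2-byte form → D8 B1.
U+3DD0: 3-byte form → E3 B7 90.
U+F1DB0: 4-byte form → F3 B1 B6 B0.
U+4C2A: 3-byte form → E4 B0 AA.
U+1F686: 4-byte form → F0 9F 9A 86.
Concatenated (29 bytes): E3 BF 9D C2 AE F0 90 8C 87 F0 90 80 B0 D8 B1 E3 B7 90 F3 B1 B6 B0 E4 B0 AA F0 9F 9A 86.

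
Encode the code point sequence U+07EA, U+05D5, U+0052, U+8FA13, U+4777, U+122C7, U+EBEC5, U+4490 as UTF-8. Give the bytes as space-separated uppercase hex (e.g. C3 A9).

DF AA D7 95 52 F2 8F A8 93 E4 9D B7 F0 92 8B 87 F3 AB BB 85 E4 92 90

U+07EA: 2-byte form → DF AA.
U+05D5: 2-byte form → D7 95.
U+0052: 1-byte form → 52.
U+8FA13: 4-byte form → F2 8F A8 93.
U+4777: 3-byte form → E4 9D B7.
U+122C7: 4-byte form → F0 92 8B 87.
U+EBEC5: 4-byte form → F3 AB BB 85.
U+4490: 3-byte form → E4 92 90.
Concatenated (23 bytes): DF AA D7 95 52 F2 8F A8 93 E4 9D B7 F0 92 8B 87 F3 AB BB 85 E4 92 90.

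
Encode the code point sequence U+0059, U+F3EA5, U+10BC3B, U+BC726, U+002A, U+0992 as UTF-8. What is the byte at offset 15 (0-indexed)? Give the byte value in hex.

U+0059 → 1-byte form 59 at offsets 0–0.
U+F3EA5 → 4-byte form F3 B3 BA A5 at offsets 1–4.
U+10BC3B → 4-byte form F4 8B B0 BB at offsets 5–8.
U+BC726 → 4-byte form F2 BC 9C A6 at offsets 9–12.
U+002A → 1-byte form 2A at offsets 13–13.
U+0992 → 3-byte form E0 A6 92 at offsets 14–16.
Offset 15 falls in char 6's range; it's byte 2 of E0 A6 92 = 0xA6.

0xA6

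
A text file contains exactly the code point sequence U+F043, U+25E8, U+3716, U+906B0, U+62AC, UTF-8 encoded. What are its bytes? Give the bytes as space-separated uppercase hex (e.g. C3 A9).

EF 81 83 E2 97 A8 E3 9C 96 F2 90 9A B0 E6 8A AC

U+F043: 3-byte form → EF 81 83.
U+25E8: 3-byte form → E2 97 A8.
U+3716: 3-byte form → E3 9C 96.
U+906B0: 4-byte form → F2 90 9A B0.
U+62AC: 3-byte form → E6 8A AC.
Concatenated (16 bytes): EF 81 83 E2 97 A8 E3 9C 96 F2 90 9A B0 E6 8A AC.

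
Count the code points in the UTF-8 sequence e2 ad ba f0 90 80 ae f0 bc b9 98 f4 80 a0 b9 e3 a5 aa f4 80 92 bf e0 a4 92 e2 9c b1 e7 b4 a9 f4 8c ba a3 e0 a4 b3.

Byte at offset 0: 0xE2 = 11100010 → 3-byte char (#1). Advance 3.
Byte at offset 3: 0xF0 = 11110000 → 4-byte char (#2). Advance 4.
Byte at offset 7: 0xF0 = 11110000 → 4-byte char (#3). Advance 4.
Byte at offset 11: 0xF4 = 11110100 → 4-byte char (#4). Advance 4.
Byte at offset 15: 0xE3 = 11100011 → 3-byte char (#5). Advance 3.
Byte at offset 18: 0xF4 = 11110100 → 4-byte char (#6). Advance 4.
Byte at offset 22: 0xE0 = 11100000 → 3-byte char (#7). Advance 3.
Byte at offset 25: 0xE2 = 11100010 → 3-byte char (#8). Advance 3.
Byte at offset 28: 0xE7 = 11100111 → 3-byte char (#9). Advance 3.
Byte at offset 31: 0xF4 = 11110100 → 4-byte char (#10). Advance 4.
Byte at offset 35: 0xE0 = 11100000 → 3-byte char (#11). Advance 3.
Reached end at offset 38 after 11 code points.

11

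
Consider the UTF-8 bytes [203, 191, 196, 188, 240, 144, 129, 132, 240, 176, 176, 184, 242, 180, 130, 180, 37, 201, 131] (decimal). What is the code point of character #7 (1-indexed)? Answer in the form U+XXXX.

U+0243

Offset 0: leading byte 0xCB = 11001011 → 2-byte char #1 = CB BF.
Offset 2: leading byte 0xC4 = 11000100 → 2-byte char #2 = C4 BC.
Offset 4: leading byte 0xF0 = 11110000 → 4-byte char #3 = F0 90 81 84.
Offset 8: leading byte 0xF0 = 11110000 → 4-byte char #4 = F0 B0 B0 B8.
Offset 12: leading byte 0xF2 = 11110010 → 4-byte char #5 = F2 B4 82 B4.
Offset 16: leading byte 0x25 = 00100101 → 1-byte char #6 = 25.
Offset 17: leading byte 0xC9 = 11001001 → 2-byte char #7 = C9 83.
Leading byte 0xC9 = 11001001 matches 110xxxxx → 2-byte sequence.
Byte 1: 0xC9 = 11001001, payload 01001 (5 bits).
Byte 2: 0x83 = 10000011 (10xxxxxx ✓), payload 000011.
Concatenate: 01001000011 = 0x243 (11 bits → U+0243).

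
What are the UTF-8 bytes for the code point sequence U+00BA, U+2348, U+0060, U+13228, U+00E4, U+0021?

C2 BA E2 8D 88 60 F0 93 88 A8 C3 A4 21

U+00BA: 2-byte form → C2 BA.
U+2348: 3-byte form → E2 8D 88.
U+0060: 1-byte form → 60.
U+13228: 4-byte form → F0 93 88 A8.
U+00E4: 2-byte form → C3 A4.
U+0021: 1-byte form → 21.
Concatenated (13 bytes): C2 BA E2 8D 88 60 F0 93 88 A8 C3 A4 21.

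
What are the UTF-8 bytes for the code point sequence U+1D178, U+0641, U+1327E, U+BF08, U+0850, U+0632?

F0 9D 85 B8 D9 81 F0 93 89 BE EB BC 88 E0 A1 90 D8 B2

U+1D178: 4-byte form → F0 9D 85 B8.
U+0641: 2-byte form → D9 81.
U+1327E: 4-byte form → F0 93 89 BE.
U+BF08: 3-byte form → EB BC 88.
U+0850: 3-byte form → E0 A1 90.
U+0632: 2-byte form → D8 B2.
Concatenated (18 bytes): F0 9D 85 B8 D9 81 F0 93 89 BE EB BC 88 E0 A1 90 D8 B2.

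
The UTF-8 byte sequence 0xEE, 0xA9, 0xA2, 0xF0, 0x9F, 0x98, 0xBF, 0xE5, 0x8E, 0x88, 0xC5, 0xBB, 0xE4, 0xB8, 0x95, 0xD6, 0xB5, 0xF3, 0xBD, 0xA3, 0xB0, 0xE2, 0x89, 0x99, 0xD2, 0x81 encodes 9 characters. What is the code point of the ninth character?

U+0481

Offset 0: leading byte 0xEE = 11101110 → 3-byte char #1 = EE A9 A2.
Offset 3: leading byte 0xF0 = 11110000 → 4-byte char #2 = F0 9F 98 BF.
Offset 7: leading byte 0xE5 = 11100101 → 3-byte char #3 = E5 8E 88.
Offset 10: leading byte 0xC5 = 11000101 → 2-byte char #4 = C5 BB.
Offset 12: leading byte 0xE4 = 11100100 → 3-byte char #5 = E4 B8 95.
Offset 15: leading byte 0xD6 = 11010110 → 2-byte char #6 = D6 B5.
Offset 17: leading byte 0xF3 = 11110011 → 4-byte char #7 = F3 BD A3 B0.
Offset 21: leading byte 0xE2 = 11100010 → 3-byte char #8 = E2 89 99.
Offset 24: leading byte 0xD2 = 11010010 → 2-byte char #9 = D2 81.
Leading byte 0xD2 = 11010010 matches 110xxxxx → 2-byte sequence.
Byte 1: 0xD2 = 11010010, payload 10010 (5 bits).
Byte 2: 0x81 = 10000001 (10xxxxxx ✓), payload 000001.
Concatenate: 10010000001 = 0x481 (11 bits → U+0481).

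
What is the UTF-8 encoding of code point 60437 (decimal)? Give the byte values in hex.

EE B0 95

U+EC15 = 0xEC15 = 60437 decimal. In range U+0800–U+FFFF → 3-byte form: 1110xxxx 10xxxxxx 10xxxxxx.
Binary (16 bits): 1110110000010101.
Split 4+6+6: 1110 | 110000 | 010101.
Byte 1: 11101110 = 0xEE.
Byte 2: 10110000 = 0xB0.
Byte 3: 10010101 = 0x95.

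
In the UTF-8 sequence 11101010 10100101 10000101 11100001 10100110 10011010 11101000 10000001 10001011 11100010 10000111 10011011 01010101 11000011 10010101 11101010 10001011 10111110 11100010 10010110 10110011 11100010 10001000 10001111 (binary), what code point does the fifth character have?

Offset 0: leading byte 0xEA = 11101010 → 3-byte char #1 = EA A5 85.
Offset 3: leading byte 0xE1 = 11100001 → 3-byte char #2 = E1 A6 9A.
Offset 6: leading byte 0xE8 = 11101000 → 3-byte char #3 = E8 81 8B.
Offset 9: leading byte 0xE2 = 11100010 → 3-byte char #4 = E2 87 9B.
Offset 12: leading byte 0x55 = 01010101 → 1-byte char #5 = 55.
Leading byte 0x55 = 01010101 matches 0xxxxxxx → 1-byte sequence.
Byte 1: 0x55 = 01010101, payload 1010101 (7 bits).
Concatenate: 1010101 = 0x55 (7 bits → U+0055).

U+0055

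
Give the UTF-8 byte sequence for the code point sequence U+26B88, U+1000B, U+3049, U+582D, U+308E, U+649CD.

F0 A6 AE 88 F0 90 80 8B E3 81 89 E5 A0 AD E3 82 8E F1 A4 A7 8D

U+26B88: 4-byte form → F0 A6 AE 88.
U+1000B: 4-byte form → F0 90 80 8B.
U+3049: 3-byte form → E3 81 89.
U+582D: 3-byte form → E5 A0 AD.
U+308E: 3-byte form → E3 82 8E.
U+649CD: 4-byte form → F1 A4 A7 8D.
Concatenated (21 bytes): F0 A6 AE 88 F0 90 80 8B E3 81 89 E5 A0 AD E3 82 8E F1 A4 A7 8D.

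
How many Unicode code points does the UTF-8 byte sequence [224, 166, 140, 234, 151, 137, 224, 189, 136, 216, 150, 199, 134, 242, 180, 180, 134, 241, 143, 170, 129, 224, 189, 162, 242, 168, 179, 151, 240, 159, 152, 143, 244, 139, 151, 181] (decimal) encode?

Byte at offset 0: 0xE0 = 11100000 → 3-byte char (#1). Advance 3.
Byte at offset 3: 0xEA = 11101010 → 3-byte char (#2). Advance 3.
Byte at offset 6: 0xE0 = 11100000 → 3-byte char (#3). Advance 3.
Byte at offset 9: 0xD8 = 11011000 → 2-byte char (#4). Advance 2.
Byte at offset 11: 0xC7 = 11000111 → 2-byte char (#5). Advance 2.
Byte at offset 13: 0xF2 = 11110010 → 4-byte char (#6). Advance 4.
Byte at offset 17: 0xF1 = 11110001 → 4-byte char (#7). Advance 4.
Byte at offset 21: 0xE0 = 11100000 → 3-byte char (#8). Advance 3.
Byte at offset 24: 0xF2 = 11110010 → 4-byte char (#9). Advance 4.
Byte at offset 28: 0xF0 = 11110000 → 4-byte char (#10). Advance 4.
Byte at offset 32: 0xF4 = 11110100 → 4-byte char (#11). Advance 4.
Reached end at offset 36 after 11 code points.

11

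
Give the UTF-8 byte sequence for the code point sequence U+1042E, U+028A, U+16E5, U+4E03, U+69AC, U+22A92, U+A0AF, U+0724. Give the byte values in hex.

F0 90 90 AE CA 8A E1 9B A5 E4 B8 83 E6 A6 AC F0 A2 AA 92 EA 82 AF DC A4

U+1042E: 4-byte form → F0 90 90 AE.
U+028A: 2-byte form → CA 8A.
U+16E5: 3-byte form → E1 9B A5.
U+4E03: 3-byte form → E4 B8 83.
U+69AC: 3-byte form → E6 A6 AC.
U+22A92: 4-byte form → F0 A2 AA 92.
U+A0AF: 3-byte form → EA 82 AF.
U+0724: 2-byte form → DC A4.
Concatenated (24 bytes): F0 90 90 AE CA 8A E1 9B A5 E4 B8 83 E6 A6 AC F0 A2 AA 92 EA 82 AF DC A4.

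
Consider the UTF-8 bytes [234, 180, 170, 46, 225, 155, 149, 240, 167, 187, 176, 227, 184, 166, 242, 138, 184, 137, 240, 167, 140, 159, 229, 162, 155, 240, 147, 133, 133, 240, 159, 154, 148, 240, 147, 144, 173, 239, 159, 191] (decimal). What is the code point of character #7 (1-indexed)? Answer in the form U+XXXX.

U+2731F

Offset 0: leading byte 0xEA = 11101010 → 3-byte char #1 = EA B4 AA.
Offset 3: leading byte 0x2E = 00101110 → 1-byte char #2 = 2E.
Offset 4: leading byte 0xE1 = 11100001 → 3-byte char #3 = E1 9B 95.
Offset 7: leading byte 0xF0 = 11110000 → 4-byte char #4 = F0 A7 BB B0.
Offset 11: leading byte 0xE3 = 11100011 → 3-byte char #5 = E3 B8 A6.
Offset 14: leading byte 0xF2 = 11110010 → 4-byte char #6 = F2 8A B8 89.
Offset 18: leading byte 0xF0 = 11110000 → 4-byte char #7 = F0 A7 8C 9F.
Leading byte 0xF0 = 11110000 matches 11110xxx → 4-byte sequence.
Byte 1: 0xF0 = 11110000, payload 000 (3 bits).
Byte 2: 0xA7 = 10100111 (10xxxxxx ✓), payload 100111.
Byte 3: 0x8C = 10001100 (10xxxxxx ✓), payload 001100.
Byte 4: 0x9F = 10011111 (10xxxxxx ✓), payload 011111.
Concatenate: 000100111001100011111 = 0x2731F (21 bits → U+2731F).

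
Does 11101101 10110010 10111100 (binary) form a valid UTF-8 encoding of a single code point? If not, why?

Structurally a 3-byte sequence; payload = 0xDCBC.
But 0xDCBC is in U+D800–U+DFFF, the surrogate range. Surrogates are not Unicode scalar values and are forbidden in UTF-8.

invalid (encodes a surrogate (U+D800–U+DFFF))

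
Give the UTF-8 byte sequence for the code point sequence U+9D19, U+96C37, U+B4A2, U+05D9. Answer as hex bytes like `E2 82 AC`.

E9 B4 99 F2 96 B0 B7 EB 92 A2 D7 99

U+9D19: 3-byte form → E9 B4 99.
U+96C37: 4-byte form → F2 96 B0 B7.
U+B4A2: 3-byte form → EB 92 A2.
U+05D9: 2-byte form → D7 99.
Concatenated (12 bytes): E9 B4 99 F2 96 B0 B7 EB 92 A2 D7 99.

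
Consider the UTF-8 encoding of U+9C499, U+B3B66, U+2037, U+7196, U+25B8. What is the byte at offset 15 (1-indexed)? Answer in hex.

1-indexed offset 15 is 0-indexed offset 14.
U+9C499 → 4-byte form F2 9C 92 99 at offsets 0–3.
U+B3B66 → 4-byte form F2 B3 AD A6 at offsets 4–7.
U+2037 → 3-byte form E2 80 B7 at offsets 8–10.
U+7196 → 3-byte form E7 86 96 at offsets 11–13.
U+25B8 → 3-byte form E2 96 B8 at offsets 14–16.
Offset 14 falls in char 5's range; it's byte 1 of E2 96 B8 = 0xE2.

0xE2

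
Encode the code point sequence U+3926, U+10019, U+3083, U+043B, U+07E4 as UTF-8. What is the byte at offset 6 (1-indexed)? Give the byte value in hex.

1-indexed offset 6 is 0-indexed offset 5.
U+3926 → 3-byte form E3 A4 A6 at offsets 0–2.
U+10019 → 4-byte form F0 90 80 99 at offsets 3–6.
Offset 5 falls in char 2's range; it's byte 3 of F0 90 80 99 = 0x80.

0x80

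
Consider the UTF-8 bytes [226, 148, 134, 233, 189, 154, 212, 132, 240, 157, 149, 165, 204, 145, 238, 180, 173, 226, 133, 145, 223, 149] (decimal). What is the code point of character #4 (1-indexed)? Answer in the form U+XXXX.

Offset 0: leading byte 0xE2 = 11100010 → 3-byte char #1 = E2 94 86.
Offset 3: leading byte 0xE9 = 11101001 → 3-byte char #2 = E9 BD 9A.
Offset 6: leading byte 0xD4 = 11010100 → 2-byte char #3 = D4 84.
Offset 8: leading byte 0xF0 = 11110000 → 4-byte char #4 = F0 9D 95 A5.
Leading byte 0xF0 = 11110000 matches 11110xxx → 4-byte sequence.
Byte 1: 0xF0 = 11110000, payload 000 (3 bits).
Byte 2: 0x9D = 10011101 (10xxxxxx ✓), payload 011101.
Byte 3: 0x95 = 10010101 (10xxxxxx ✓), payload 010101.
Byte 4: 0xA5 = 10100101 (10xxxxxx ✓), payload 100101.
Concatenate: 000011101010101100101 = 0x1D565 (21 bits → U+1D565).

U+1D565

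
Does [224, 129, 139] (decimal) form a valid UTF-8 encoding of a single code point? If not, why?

invalid (overlong encoding)

Leading byte 0xE0 = 11100000 → 3-byte form.
Continuation bytes all match 10xxxxxx. Payload decodes to 0x4B.
But 0x4B < 0x800, the minimum for a 3-byte sequence — this is an overlong encoding.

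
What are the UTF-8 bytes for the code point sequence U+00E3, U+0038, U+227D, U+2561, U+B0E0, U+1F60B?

U+00E3: 2-byte form → C3 A3.
U+0038: 1-byte form → 38.
U+227D: 3-byte form → E2 89 BD.
U+2561: 3-byte form → E2 95 A1.
U+B0E0: 3-byte form → EB 83 A0.
U+1F60B: 4-byte form → F0 9F 98 8B.
Concatenated (16 bytes): C3 A3 38 E2 89 BD E2 95 A1 EB 83 A0 F0 9F 98 8B.

C3 A3 38 E2 89 BD E2 95 A1 EB 83 A0 F0 9F 98 8B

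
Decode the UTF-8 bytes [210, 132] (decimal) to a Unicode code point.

Leading byte 0xD2 = 11010010 matches 110xxxxx → 2-byte sequence.
Byte 1: 0xD2 = 11010010, payload 10010 (5 bits).
Byte 2: 0x84 = 10000100 (10xxxxxx ✓), payload 000100.
Concatenate: 10010000100 = 0x484 (11 bits → U+0484).

U+0484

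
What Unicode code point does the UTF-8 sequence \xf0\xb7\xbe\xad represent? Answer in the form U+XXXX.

Leading byte 0xF0 = 11110000 matches 11110xxx → 4-byte sequence.
Byte 1: 0xF0 = 11110000, payload 000 (3 bits).
Byte 2: 0xB7 = 10110111 (10xxxxxx ✓), payload 110111.
Byte 3: 0xBE = 10111110 (10xxxxxx ✓), payload 111110.
Byte 4: 0xAD = 10101101 (10xxxxxx ✓), payload 101101.
Concatenate: 000110111111110101101 = 0x37FAD (21 bits → U+37FAD).

U+37FAD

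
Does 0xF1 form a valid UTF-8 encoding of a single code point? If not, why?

invalid (sequence truncated)

Leading byte 0xF1 = 11110001 → 4-byte form, but only 1 byte is present.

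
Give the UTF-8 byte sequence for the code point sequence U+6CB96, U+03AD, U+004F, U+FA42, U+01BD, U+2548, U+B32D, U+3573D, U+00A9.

F1 AC AE 96 CE AD 4F EF A9 82 C6 BD E2 95 88 EB 8C AD F0 B5 9C BD C2 A9

U+6CB96: 4-byte form → F1 AC AE 96.
U+03AD: 2-byte form → CE AD.
U+004F: 1-byte form → 4F.
U+FA42: 3-byte form → EF A9 82.
U+01BD: 2-byte form → C6 BD.
U+2548: 3-byte form → E2 95 88.
U+B32D: 3-byte form → EB 8C AD.
U+3573D: 4-byte form → F0 B5 9C BD.
U+00A9: 2-byte form → C2 A9.
Concatenated (24 bytes): F1 AC AE 96 CE AD 4F EF A9 82 C6 BD E2 95 88 EB 8C AD F0 B5 9C BD C2 A9.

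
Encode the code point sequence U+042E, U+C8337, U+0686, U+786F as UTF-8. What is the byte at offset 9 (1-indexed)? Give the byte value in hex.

1-indexed offset 9 is 0-indexed offset 8.
U+042E → 2-byte form D0 AE at offsets 0–1.
U+C8337 → 4-byte form F3 88 8C B7 at offsets 2–5.
U+0686 → 2-byte form DA 86 at offsets 6–7.
U+786F → 3-byte form E7 A1 AF at offsets 8–10.
Offset 8 falls in char 4's range; it's byte 1 of E7 A1 AF = 0xE7.

0xE7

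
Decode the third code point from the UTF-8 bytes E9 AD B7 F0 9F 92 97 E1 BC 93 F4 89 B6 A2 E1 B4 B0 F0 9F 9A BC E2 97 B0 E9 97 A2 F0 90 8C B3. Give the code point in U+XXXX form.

Offset 0: leading byte 0xE9 = 11101001 → 3-byte char #1 = E9 AD B7.
Offset 3: leading byte 0xF0 = 11110000 → 4-byte char #2 = F0 9F 92 97.
Offset 7: leading byte 0xE1 = 11100001 → 3-byte char #3 = E1 BC 93.
Leading byte 0xE1 = 11100001 matches 1110xxxx → 3-byte sequence.
Byte 1: 0xE1 = 11100001, payload 0001 (4 bits).
Byte 2: 0xBC = 10111100 (10xxxxxx ✓), payload 111100.
Byte 3: 0x93 = 10010011 (10xxxxxx ✓), payload 010011.
Concatenate: 0001111100010011 = 0x1F13 (16 bits → U+1F13).

U+1F13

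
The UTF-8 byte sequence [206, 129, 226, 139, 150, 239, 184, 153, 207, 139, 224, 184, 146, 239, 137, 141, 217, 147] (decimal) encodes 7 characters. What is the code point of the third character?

U+FE19

Offset 0: leading byte 0xCE = 11001110 → 2-byte char #1 = CE 81.
Offset 2: leading byte 0xE2 = 11100010 → 3-byte char #2 = E2 8B 96.
Offset 5: leading byte 0xEF = 11101111 → 3-byte char #3 = EF B8 99.
Leading byte 0xEF = 11101111 matches 1110xxxx → 3-byte sequence.
Byte 1: 0xEF = 11101111, payload 1111 (4 bits).
Byte 2: 0xB8 = 10111000 (10xxxxxx ✓), payload 111000.
Byte 3: 0x99 = 10011001 (10xxxxxx ✓), payload 011001.
Concatenate: 1111111000011001 = 0xFE19 (16 bits → U+FE19).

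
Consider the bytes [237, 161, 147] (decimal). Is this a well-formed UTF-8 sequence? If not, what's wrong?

Structurally a 3-byte sequence; payload = 0xD853.
But 0xD853 is in U+D800–U+DFFF, the surrogate range. Surrogates are not Unicode scalar values and are forbidden in UTF-8.

invalid (encodes a surrogate (U+D800–U+DFFF))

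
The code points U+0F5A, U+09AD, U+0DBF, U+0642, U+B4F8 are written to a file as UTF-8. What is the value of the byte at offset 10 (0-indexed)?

0x82

U+0F5A → 3-byte form E0 BD 9A at offsets 0–2.
U+09AD → 3-byte form E0 A6 AD at offsets 3–5.
U+0DBF → 3-byte form E0 B6 BF at offsets 6–8.
U+0642 → 2-byte form D9 82 at offsets 9–10.
Offset 10 falls in char 4's range; it's byte 2 of D9 82 = 0x82.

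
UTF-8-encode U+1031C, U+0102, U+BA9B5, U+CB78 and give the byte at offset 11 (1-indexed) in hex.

1-indexed offset 11 is 0-indexed offset 10.
U+1031C → 4-byte form F0 90 8C 9C at offsets 0–3.
U+0102 → 2-byte form C4 82 at offsets 4–5.
U+BA9B5 → 4-byte form F2 BA A6 B5 at offsets 6–9.
U+CB78 → 3-byte form EC AD B8 at offsets 10–12.
Offset 10 falls in char 4's range; it's byte 1 of EC AD B8 = 0xEC.

0xEC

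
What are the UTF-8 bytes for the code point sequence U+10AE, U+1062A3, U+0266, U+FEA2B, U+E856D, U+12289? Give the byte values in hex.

E1 82 AE F4 86 8A A3 C9 A6 F3 BE A8 AB F3 A8 95 AD F0 92 8A 89

U+10AE: 3-byte form → E1 82 AE.
U+1062A3: 4-byte form → F4 86 8A A3.
U+0266: 2-byte form → C9 A6.
U+FEA2B: 4-byte form → F3 BE A8 AB.
U+E856D: 4-byte form → F3 A8 95 AD.
U+12289: 4-byte form → F0 92 8A 89.
Concatenated (21 bytes): E1 82 AE F4 86 8A A3 C9 A6 F3 BE A8 AB F3 A8 95 AD F0 92 8A 89.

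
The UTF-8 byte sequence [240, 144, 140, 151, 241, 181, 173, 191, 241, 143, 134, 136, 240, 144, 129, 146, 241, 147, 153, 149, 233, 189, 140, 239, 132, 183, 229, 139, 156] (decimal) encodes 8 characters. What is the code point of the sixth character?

U+9F4C

Offset 0: leading byte 0xF0 = 11110000 → 4-byte char #1 = F0 90 8C 97.
Offset 4: leading byte 0xF1 = 11110001 → 4-byte char #2 = F1 B5 AD BF.
Offset 8: leading byte 0xF1 = 11110001 → 4-byte char #3 = F1 8F 86 88.
Offset 12: leading byte 0xF0 = 11110000 → 4-byte char #4 = F0 90 81 92.
Offset 16: leading byte 0xF1 = 11110001 → 4-byte char #5 = F1 93 99 95.
Offset 20: leading byte 0xE9 = 11101001 → 3-byte char #6 = E9 BD 8C.
Leading byte 0xE9 = 11101001 matches 1110xxxx → 3-byte sequence.
Byte 1: 0xE9 = 11101001, payload 1001 (4 bits).
Byte 2: 0xBD = 10111101 (10xxxxxx ✓), payload 111101.
Byte 3: 0x8C = 10001100 (10xxxxxx ✓), payload 001100.
Concatenate: 1001111101001100 = 0x9F4C (16 bits → U+9F4C).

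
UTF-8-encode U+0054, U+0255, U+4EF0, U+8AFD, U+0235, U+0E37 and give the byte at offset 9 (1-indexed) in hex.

1-indexed offset 9 is 0-indexed offset 8.
U+0054 → 1-byte form 54 at offsets 0–0.
U+0255 → 2-byte form C9 95 at offsets 1–2.
U+4EF0 → 3-byte form E4 BB B0 at offsets 3–5.
U+8AFD → 3-byte form E8 AB BD at offsets 6–8.
Offset 8 falls in char 4's range; it's byte 3 of E8 AB BD = 0xBD.

0xBD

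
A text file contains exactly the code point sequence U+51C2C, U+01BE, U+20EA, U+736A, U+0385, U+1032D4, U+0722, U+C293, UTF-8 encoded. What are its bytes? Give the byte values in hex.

U+51C2C: 4-byte form → F1 91 B0 AC.
U+01BE: 2-byte form → C6 BE.
U+20EA: 3-byte form → E2 83 AA.
U+736A: 3-byte form → E7 8D AA.
U+0385: 2-byte form → CE 85.
U+1032D4: 4-byte form → F4 83 8B 94.
U+0722: 2-byte form → DC A2.
U+C293: 3-byte form → EC 8A 93.
Concatenated (23 bytes): F1 91 B0 AC C6 BE E2 83 AA E7 8D AA CE 85 F4 83 8B 94 DC A2 EC 8A 93.

F1 91 B0 AC C6 BE E2 83 AA E7 8D AA CE 85 F4 83 8B 94 DC A2 EC 8A 93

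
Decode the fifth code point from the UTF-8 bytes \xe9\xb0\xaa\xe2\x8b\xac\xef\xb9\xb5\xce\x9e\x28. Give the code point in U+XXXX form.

Offset 0: leading byte 0xE9 = 11101001 → 3-byte char #1 = E9 B0 AA.
Offset 3: leading byte 0xE2 = 11100010 → 3-byte char #2 = E2 8B AC.
Offset 6: leading byte 0xEF = 11101111 → 3-byte char #3 = EF B9 B5.
Offset 9: leading byte 0xCE = 11001110 → 2-byte char #4 = CE 9E.
Offset 11: leading byte 0x28 = 00101000 → 1-byte char #5 = 28.
Leading byte 0x28 = 00101000 matches 0xxxxxxx → 1-byte sequence.
Byte 1: 0x28 = 00101000, payload 0101000 (7 bits).
Concatenate: 0101000 = 0x28 (7 bits → U+0028).

U+0028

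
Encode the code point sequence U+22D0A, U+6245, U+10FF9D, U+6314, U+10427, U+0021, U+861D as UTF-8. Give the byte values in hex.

F0 A2 B4 8A E6 89 85 F4 8F BE 9D E6 8C 94 F0 90 90 A7 21 E8 98 9D

U+22D0A: 4-byte form → F0 A2 B4 8A.
U+6245: 3-byte form → E6 89 85.
U+10FF9D: 4-byte form → F4 8F BE 9D.
U+6314: 3-byte form → E6 8C 94.
U+10427: 4-byte form → F0 90 90 A7.
U+0021: 1-byte form → 21.
U+861D: 3-byte form → E8 98 9D.
Concatenated (22 bytes): F0 A2 B4 8A E6 89 85 F4 8F BE 9D E6 8C 94 F0 90 90 A7 21 E8 98 9D.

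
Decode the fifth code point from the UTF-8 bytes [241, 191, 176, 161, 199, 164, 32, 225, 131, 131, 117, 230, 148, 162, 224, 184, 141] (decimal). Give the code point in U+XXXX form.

U+0075

Offset 0: leading byte 0xF1 = 11110001 → 4-byte char #1 = F1 BF B0 A1.
Offset 4: leading byte 0xC7 = 11000111 → 2-byte char #2 = C7 A4.
Offset 6: leading byte 0x20 = 00100000 → 1-byte char #3 = 20.
Offset 7: leading byte 0xE1 = 11100001 → 3-byte char #4 = E1 83 83.
Offset 10: leading byte 0x75 = 01110101 → 1-byte char #5 = 75.
Leading byte 0x75 = 01110101 matches 0xxxxxxx → 1-byte sequence.
Byte 1: 0x75 = 01110101, payload 1110101 (7 bits).
Concatenate: 1110101 = 0x75 (7 bits → U+0075).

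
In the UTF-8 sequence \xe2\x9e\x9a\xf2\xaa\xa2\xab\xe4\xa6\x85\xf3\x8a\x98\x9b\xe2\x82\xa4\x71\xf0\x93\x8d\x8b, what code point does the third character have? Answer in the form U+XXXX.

U+4985

Offset 0: leading byte 0xE2 = 11100010 → 3-byte char #1 = E2 9E 9A.
Offset 3: leading byte 0xF2 = 11110010 → 4-byte char #2 = F2 AA A2 AB.
Offset 7: leading byte 0xE4 = 11100100 → 3-byte char #3 = E4 A6 85.
Leading byte 0xE4 = 11100100 matches 1110xxxx → 3-byte sequence.
Byte 1: 0xE4 = 11100100, payload 0100 (4 bits).
Byte 2: 0xA6 = 10100110 (10xxxxxx ✓), payload 100110.
Byte 3: 0x85 = 10000101 (10xxxxxx ✓), payload 000101.
Concatenate: 0100100110000101 = 0x4985 (16 bits → U+4985).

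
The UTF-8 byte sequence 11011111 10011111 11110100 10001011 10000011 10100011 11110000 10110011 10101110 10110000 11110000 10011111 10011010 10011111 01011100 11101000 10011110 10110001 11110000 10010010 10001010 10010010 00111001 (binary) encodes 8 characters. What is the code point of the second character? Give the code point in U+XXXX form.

U+10B0E3

Offset 0: leading byte 0xDF = 11011111 → 2-byte char #1 = DF 9F.
Offset 2: leading byte 0xF4 = 11110100 → 4-byte char #2 = F4 8B 83 A3.
Leading byte 0xF4 = 11110100 matches 11110xxx → 4-byte sequence.
Byte 1: 0xF4 = 11110100, payload 100 (3 bits).
Byte 2: 0x8B = 10001011 (10xxxxxx ✓), payload 001011.
Byte 3: 0x83 = 10000011 (10xxxxxx ✓), payload 000011.
Byte 4: 0xA3 = 10100011 (10xxxxxx ✓), payload 100011.
Concatenate: 100001011000011100011 = 0x10B0E3 (21 bits → U+10B0E3).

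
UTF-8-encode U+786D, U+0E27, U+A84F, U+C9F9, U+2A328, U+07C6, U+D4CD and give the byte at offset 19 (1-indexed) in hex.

0xED

1-indexed offset 19 is 0-indexed offset 18.
U+786D → 3-byte form E7 A1 AD at offsets 0–2.
U+0E27 → 3-byte form E0 B8 A7 at offsets 3–5.
U+A84F → 3-byte form EA A1 8F at offsets 6–8.
U+C9F9 → 3-byte form EC A7 B9 at offsets 9–11.
U+2A328 → 4-byte form F0 AA 8C A8 at offsets 12–15.
U+07C6 → 2-byte form DF 86 at offsets 16–17.
U+D4CD → 3-byte form ED 93 8D at offsets 18–20.
Offset 18 falls in char 7's range; it's byte 1 of ED 93 8D = 0xED.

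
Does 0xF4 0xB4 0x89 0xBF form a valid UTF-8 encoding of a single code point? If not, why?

invalid (encodes a value above U+10FFFF)

Leading byte 0xF4 = 11110100 → 4-byte form.
Payload = 0x13427F, which exceeds U+10FFFF, the maximum Unicode code point. (Leading bytes F5–FF, or F4 followed by ≥ 0x90, are invalid.)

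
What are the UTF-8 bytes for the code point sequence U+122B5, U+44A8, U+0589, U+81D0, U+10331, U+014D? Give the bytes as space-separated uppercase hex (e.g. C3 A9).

U+122B5: 4-byte form → F0 92 8A B5.
U+44A8: 3-byte form → E4 92 A8.
U+0589: 2-byte form → D6 89.
U+81D0: 3-byte form → E8 87 90.
U+10331: 4-byte form → F0 90 8C B1.
U+014D: 2-byte form → C5 8D.
Concatenated (18 bytes): F0 92 8A B5 E4 92 A8 D6 89 E8 87 90 F0 90 8C B1 C5 8D.

F0 92 8A B5 E4 92 A8 D6 89 E8 87 90 F0 90 8C B1 C5 8D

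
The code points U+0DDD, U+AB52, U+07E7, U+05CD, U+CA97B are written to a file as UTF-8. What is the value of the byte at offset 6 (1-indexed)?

0x92

1-indexed offset 6 is 0-indexed offset 5.
U+0DDD → 3-byte form E0 B7 9D at offsets 0–2.
U+AB52 → 3-byte form EA AD 92 at offsets 3–5.
Offset 5 falls in char 2's range; it's byte 3 of EA AD 92 = 0x92.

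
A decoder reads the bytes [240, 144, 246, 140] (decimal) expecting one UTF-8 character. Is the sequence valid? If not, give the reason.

Leading byte 0xF0 = 11110000 → 4-byte form.
Byte 3 is 0xF6 = 11110110, which is not 10xxxxxx — expected a continuation byte.

invalid (non-continuation byte where continuation expected)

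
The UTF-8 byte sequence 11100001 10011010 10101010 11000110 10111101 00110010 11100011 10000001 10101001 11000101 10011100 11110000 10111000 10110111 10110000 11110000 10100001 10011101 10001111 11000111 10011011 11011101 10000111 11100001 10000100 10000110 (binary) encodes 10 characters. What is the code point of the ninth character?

U+0747

Offset 0: leading byte 0xE1 = 11100001 → 3-byte char #1 = E1 9A AA.
Offset 3: leading byte 0xC6 = 11000110 → 2-byte char #2 = C6 BD.
Offset 5: leading byte 0x32 = 00110010 → 1-byte char #3 = 32.
Offset 6: leading byte 0xE3 = 11100011 → 3-byte char #4 = E3 81 A9.
Offset 9: leading byte 0xC5 = 11000101 → 2-byte char #5 = C5 9C.
Offset 11: leading byte 0xF0 = 11110000 → 4-byte char #6 = F0 B8 B7 B0.
Offset 15: leading byte 0xF0 = 11110000 → 4-byte char #7 = F0 A1 9D 8F.
Offset 19: leading byte 0xC7 = 11000111 → 2-byte char #8 = C7 9B.
Offset 21: leading byte 0xDD = 11011101 → 2-byte char #9 = DD 87.
Leading byte 0xDD = 11011101 matches 110xxxxx → 2-byte sequence.
Byte 1: 0xDD = 11011101, payload 11101 (5 bits).
Byte 2: 0x87 = 10000111 (10xxxxxx ✓), payload 000111.
Concatenate: 11101000111 = 0x747 (11 bits → U+0747).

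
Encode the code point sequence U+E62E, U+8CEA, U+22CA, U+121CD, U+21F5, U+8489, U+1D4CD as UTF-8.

EE 98 AE E8 B3 AA E2 8B 8A F0 92 87 8D E2 87 B5 E8 92 89 F0 9D 93 8D

U+E62E: 3-byte form → EE 98 AE.
U+8CEA: 3-byte form → E8 B3 AA.
U+22CA: 3-byte form → E2 8B 8A.
U+121CD: 4-byte form → F0 92 87 8D.
U+21F5: 3-byte form → E2 87 B5.
U+8489: 3-byte form → E8 92 89.
U+1D4CD: 4-byte form → F0 9D 93 8D.
Concatenated (23 bytes): EE 98 AE E8 B3 AA E2 8B 8A F0 92 87 8D E2 87 B5 E8 92 89 F0 9D 93 8D.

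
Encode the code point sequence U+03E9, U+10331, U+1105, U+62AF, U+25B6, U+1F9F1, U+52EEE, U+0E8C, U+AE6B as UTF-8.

CF A9 F0 90 8C B1 E1 84 85 E6 8A AF E2 96 B6 F0 9F A7 B1 F1 92 BB AE E0 BA 8C EA B9 AB

U+03E9: 2-byte form → CF A9.
U+10331: 4-byte form → F0 90 8C B1.
U+1105: 3-byte form → E1 84 85.
U+62AF: 3-byte form → E6 8A AF.
U+25B6: 3-byte form → E2 96 B6.
U+1F9F1: 4-byte form → F0 9F A7 B1.
U+52EEE: 4-byte form → F1 92 BB AE.
U+0E8C: 3-byte form → E0 BA 8C.
U+AE6B: 3-byte form → EA B9 AB.
Concatenated (29 bytes): CF A9 F0 90 8C B1 E1 84 85 E6 8A AF E2 96 B6 F0 9F A7 B1 F1 92 BB AE E0 BA 8C EA B9 AB.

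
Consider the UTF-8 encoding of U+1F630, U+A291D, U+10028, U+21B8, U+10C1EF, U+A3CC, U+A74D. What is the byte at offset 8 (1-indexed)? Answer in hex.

1-indexed offset 8 is 0-indexed offset 7.
U+1F630 → 4-byte form F0 9F 98 B0 at offsets 0–3.
U+A291D → 4-byte form F2 A2 A4 9D at offsets 4–7.
Offset 7 falls in char 2's range; it's byte 4 of F2 A2 A4 9D = 0x9D.

0x9D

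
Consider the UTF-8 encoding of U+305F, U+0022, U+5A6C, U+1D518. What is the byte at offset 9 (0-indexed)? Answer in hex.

0x94

U+305F → 3-byte form E3 81 9F at offsets 0–2.
U+0022 → 1-byte form 22 at offsets 3–3.
U+5A6C → 3-byte form E5 A9 AC at offsets 4–6.
U+1D518 → 4-byte form F0 9D 94 98 at offsets 7–10.
Offset 9 falls in char 4's range; it's byte 3 of F0 9D 94 98 = 0x94.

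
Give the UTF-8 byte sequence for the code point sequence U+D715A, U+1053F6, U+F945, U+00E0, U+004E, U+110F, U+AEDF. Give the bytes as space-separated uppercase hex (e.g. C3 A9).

F3 97 85 9A F4 85 8F B6 EF A5 85 C3 A0 4E E1 84 8F EA BB 9F

U+D715A: 4-byte form → F3 97 85 9A.
U+1053F6: 4-byte form → F4 85 8F B6.
U+F945: 3-byte form → EF A5 85.
U+00E0: 2-byte form → C3 A0.
U+004E: 1-byte form → 4E.
U+110F: 3-byte form → E1 84 8F.
U+AEDF: 3-byte form → EA BB 9F.
Concatenated (20 bytes): F3 97 85 9A F4 85 8F B6 EF A5 85 C3 A0 4E E1 84 8F EA BB 9F.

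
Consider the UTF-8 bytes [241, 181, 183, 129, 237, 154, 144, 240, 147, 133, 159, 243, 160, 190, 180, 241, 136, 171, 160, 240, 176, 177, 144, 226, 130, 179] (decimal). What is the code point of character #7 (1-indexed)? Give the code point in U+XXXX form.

U+20B3

Offset 0: leading byte 0xF1 = 11110001 → 4-byte char #1 = F1 B5 B7 81.
Offset 4: leading byte 0xED = 11101101 → 3-byte char #2 = ED 9A 90.
Offset 7: leading byte 0xF0 = 11110000 → 4-byte char #3 = F0 93 85 9F.
Offset 11: leading byte 0xF3 = 11110011 → 4-byte char #4 = F3 A0 BE B4.
Offset 15: leading byte 0xF1 = 11110001 → 4-byte char #5 = F1 88 AB A0.
Offset 19: leading byte 0xF0 = 11110000 → 4-byte char #6 = F0 B0 B1 90.
Offset 23: leading byte 0xE2 = 11100010 → 3-byte char #7 = E2 82 B3.
Leading byte 0xE2 = 11100010 matches 1110xxxx → 3-byte sequence.
Byte 1: 0xE2 = 11100010, payload 0010 (4 bits).
Byte 2: 0x82 = 10000010 (10xxxxxx ✓), payload 000010.
Byte 3: 0xB3 = 10110011 (10xxxxxx ✓), payload 110011.
Concatenate: 0010000010110011 = 0x20B3 (16 bits → U+20B3).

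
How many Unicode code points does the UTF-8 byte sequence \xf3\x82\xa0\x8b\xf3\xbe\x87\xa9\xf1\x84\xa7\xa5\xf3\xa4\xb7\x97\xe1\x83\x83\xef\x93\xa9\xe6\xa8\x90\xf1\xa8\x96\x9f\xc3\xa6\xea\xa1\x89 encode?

Byte at offset 0: 0xF3 = 11110011 → 4-byte char (#1). Advance 4.
Byte at offset 4: 0xF3 = 11110011 → 4-byte char (#2). Advance 4.
Byte at offset 8: 0xF1 = 11110001 → 4-byte char (#3). Advance 4.
Byte at offset 12: 0xF3 = 11110011 → 4-byte char (#4). Advance 4.
Byte at offset 16: 0xE1 = 11100001 → 3-byte char (#5). Advance 3.
Byte at offset 19: 0xEF = 11101111 → 3-byte char (#6). Advance 3.
Byte at offset 22: 0xE6 = 11100110 → 3-byte char (#7). Advance 3.
Byte at offset 25: 0xF1 = 11110001 → 4-byte char (#8). Advance 4.
Byte at offset 29: 0xC3 = 11000011 → 2-byte char (#9). Advance 2.
Byte at offset 31: 0xEA = 11101010 → 3-byte char (#10). Advance 3.
Reached end at offset 34 after 10 code points.

10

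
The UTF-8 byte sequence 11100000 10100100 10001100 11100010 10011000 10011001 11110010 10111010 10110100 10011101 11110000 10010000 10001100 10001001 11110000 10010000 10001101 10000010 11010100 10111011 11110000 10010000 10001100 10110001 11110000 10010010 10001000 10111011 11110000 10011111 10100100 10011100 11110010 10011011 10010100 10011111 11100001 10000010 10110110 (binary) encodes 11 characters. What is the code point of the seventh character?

U+10331

Offset 0: leading byte 0xE0 = 11100000 → 3-byte char #1 = E0 A4 8C.
Offset 3: leading byte 0xE2 = 11100010 → 3-byte char #2 = E2 98 99.
Offset 6: leading byte 0xF2 = 11110010 → 4-byte char #3 = F2 BA B4 9D.
Offset 10: leading byte 0xF0 = 11110000 → 4-byte char #4 = F0 90 8C 89.
Offset 14: leading byte 0xF0 = 11110000 → 4-byte char #5 = F0 90 8D 82.
Offset 18: leading byte 0xD4 = 11010100 → 2-byte char #6 = D4 BB.
Offset 20: leading byte 0xF0 = 11110000 → 4-byte char #7 = F0 90 8C B1.
Leading byte 0xF0 = 11110000 matches 11110xxx → 4-byte sequence.
Byte 1: 0xF0 = 11110000, payload 000 (3 bits).
Byte 2: 0x90 = 10010000 (10xxxxxx ✓), payload 010000.
Byte 3: 0x8C = 10001100 (10xxxxxx ✓), payload 001100.
Byte 4: 0xB1 = 10110001 (10xxxxxx ✓), payload 110001.
Concatenate: 000010000001100110001 = 0x10331 (21 bits → U+10331).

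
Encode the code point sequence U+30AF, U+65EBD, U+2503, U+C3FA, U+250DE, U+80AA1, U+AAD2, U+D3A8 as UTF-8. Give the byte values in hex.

E3 82 AF F1 A5 BA BD E2 94 83 EC 8F BA F0 A5 83 9E F2 80 AA A1 EA AB 92 ED 8E A8

U+30AF: 3-byte form → E3 82 AF.
U+65EBD: 4-byte form → F1 A5 BA BD.
U+2503: 3-byte form → E2 94 83.
U+C3FA: 3-byte form → EC 8F BA.
U+250DE: 4-byte form → F0 A5 83 9E.
U+80AA1: 4-byte form → F2 80 AA A1.
U+AAD2: 3-byte form → EA AB 92.
U+D3A8: 3-byte form → ED 8E A8.
Concatenated (27 bytes): E3 82 AF F1 A5 BA BD E2 94 83 EC 8F BA F0 A5 83 9E F2 80 AA A1 EA AB 92 ED 8E A8.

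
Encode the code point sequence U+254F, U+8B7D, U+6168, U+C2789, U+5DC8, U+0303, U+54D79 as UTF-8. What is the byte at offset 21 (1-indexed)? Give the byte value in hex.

1-indexed offset 21 is 0-indexed offset 20.
U+254F → 3-byte form E2 95 8F at offsets 0–2.
U+8B7D → 3-byte form E8 AD BD at offsets 3–5.
U+6168 → 3-byte form E6 85 A8 at offsets 6–8.
U+C2789 → 4-byte form F3 82 9E 89 at offsets 9–12.
U+5DC8 → 3-byte form E5 B7 88 at offsets 13–15.
U+0303 → 2-byte form CC 83 at offsets 16–17.
U+54D79 → 4-byte form F1 94 B5 B9 at offsets 18–21.
Offset 20 falls in char 7's range; it's byte 3 of F1 94 B5 B9 = 0xB5.

0xB5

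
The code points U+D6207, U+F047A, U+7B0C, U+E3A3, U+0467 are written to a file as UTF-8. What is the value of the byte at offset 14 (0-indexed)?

0xD1

U+D6207 → 4-byte form F3 96 88 87 at offsets 0–3.
U+F047A → 4-byte form F3 B0 91 BA at offsets 4–7.
U+7B0C → 3-byte form E7 AC 8C at offsets 8–10.
U+E3A3 → 3-byte form EE 8E A3 at offsets 11–13.
U+0467 → 2-byte form D1 A7 at offsets 14–15.
Offset 14 falls in char 5's range; it's byte 1 of D1 A7 = 0xD1.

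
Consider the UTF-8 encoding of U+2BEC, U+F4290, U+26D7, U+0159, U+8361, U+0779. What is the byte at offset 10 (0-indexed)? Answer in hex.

0xC5

U+2BEC → 3-byte form E2 AF AC at offsets 0–2.
U+F4290 → 4-byte form F3 B4 8A 90 at offsets 3–6.
U+26D7 → 3-byte form E2 9B 97 at offsets 7–9.
U+0159 → 2-byte form C5 99 at offsets 10–11.
Offset 10 falls in char 4's range; it's byte 1 of C5 99 = 0xC5.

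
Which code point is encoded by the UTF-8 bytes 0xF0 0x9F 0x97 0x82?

Leading byte 0xF0 = 11110000 matches 11110xxx → 4-byte sequence.
Byte 1: 0xF0 = 11110000, payload 000 (3 bits).
Byte 2: 0x9F = 10011111 (10xxxxxx ✓), payload 011111.
Byte 3: 0x97 = 10010111 (10xxxxxx ✓), payload 010111.
Byte 4: 0x82 = 10000010 (10xxxxxx ✓), payload 000010.
Concatenate: 000011111010111000010 = 0x1F5C2 (21 bits → U+1F5C2).

U+1F5C2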